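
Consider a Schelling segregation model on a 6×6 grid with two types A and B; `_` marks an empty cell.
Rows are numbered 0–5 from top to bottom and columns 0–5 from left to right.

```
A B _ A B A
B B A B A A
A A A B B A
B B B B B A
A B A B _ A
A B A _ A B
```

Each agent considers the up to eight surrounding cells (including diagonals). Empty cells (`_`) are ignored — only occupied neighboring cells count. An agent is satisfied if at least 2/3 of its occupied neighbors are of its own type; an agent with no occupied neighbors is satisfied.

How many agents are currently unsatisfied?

31

(0,0)A 0/3 ✗
(0,1)B 2/4 ✗
(0,3)A 2/4 ✗
(0,4)B 1/5 ✗
(0,5)A 2/3 ✓
(1,0)B 2/5 ✗
(1,1)B 2/7 ✗
(1,2)A 3/7 ✗
(1,3)B 3/7 ✗
(1,4)A 4/8 ✗
(1,5)A 3/5 ✗
(2,0)A 1/5 ✗
(2,1)A 3/8 ✗
(2,2)A 2/8 ✗
(2,3)B 5/8 ✗
(2,4)B 4/8 ✗
(2,5)A 3/5 ✗
(3,0)B 2/5 ✗
(3,1)B 3/8 ✗
(3,2)B 5/8 ✗
(3,3)B 5/7 ✓
(3,4)B 4/7 ✗
(3,5)A 2/4 ✗
(4,0)A 1/5 ✗
(4,1)B 4/8 ✗
(4,2)A 1/7 ✗
(4,3)B 3/6 ✗
(4,5)A 2/4 ✗
(5,0)A 1/3 ✗
(5,1)B 1/5 ✗
(5,2)A 1/4 ✗
(5,4)A 1/3 ✗
(5,5)B 0/2 ✗
Unsatisfied: (0,0), (0,1), (0,3), (0,4), (1,0), (1,1), (1,2), (1,3), (1,4), (1,5), (2,0), (2,1), (2,2), (2,3), (2,4), (2,5), (3,0), (3,1), (3,2), (3,4), (3,5), (4,0), (4,1), (4,2), (4,3), (4,5), (5,0), (5,1), (5,2), (5,4), (5,5) — 31 in total.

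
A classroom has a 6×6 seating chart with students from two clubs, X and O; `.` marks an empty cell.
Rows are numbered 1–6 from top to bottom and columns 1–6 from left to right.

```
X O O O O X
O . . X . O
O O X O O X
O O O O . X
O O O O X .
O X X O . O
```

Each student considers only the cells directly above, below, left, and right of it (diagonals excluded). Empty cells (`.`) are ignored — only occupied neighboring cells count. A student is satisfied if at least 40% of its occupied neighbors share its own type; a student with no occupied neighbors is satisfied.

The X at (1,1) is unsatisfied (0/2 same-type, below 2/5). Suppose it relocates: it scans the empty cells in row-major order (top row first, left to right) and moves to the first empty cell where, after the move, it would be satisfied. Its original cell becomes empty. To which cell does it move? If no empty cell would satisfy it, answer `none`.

(2,3)

Vacating (1,1). Empty cells in order:
  (2,2): 0/3 same-type → still unsatisfied.
  (2,3): 2/3 same-type → satisfied — stop here.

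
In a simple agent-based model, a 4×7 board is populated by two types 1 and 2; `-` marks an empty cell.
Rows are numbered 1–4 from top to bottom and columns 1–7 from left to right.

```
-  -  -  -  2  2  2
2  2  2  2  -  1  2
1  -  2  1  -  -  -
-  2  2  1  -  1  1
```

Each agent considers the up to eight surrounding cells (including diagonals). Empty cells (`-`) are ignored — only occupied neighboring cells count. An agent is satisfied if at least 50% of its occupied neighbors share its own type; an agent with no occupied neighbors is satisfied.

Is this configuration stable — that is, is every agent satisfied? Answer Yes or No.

Row 1: (1,5)2 2/3 ✓ · (1,6)2 3/4 ✓ · (1,7)2 2/3 ✓
Row 2: (2,1)2 1/2 ✓ · (2,2)2 3/4 ✓ · (2,3)2 3/4 ✓ · (2,4)2 3/4 ✓ · (2,6)1 0/4 ✗ · (2,7)2 2/3 ✓
Row 3: (3,1)1 0/3 ✗ · (3,3)2 5/7 ✓ · (3,4)1 1/5 ✗
Row 4: (4,2)2 2/3 ✓ · (4,3)2 2/4 ✓ · (4,4)1 1/3 ✗ · (4,6)1 1/1 ✓ · (4,7)1 1/1 ✓
For instance (2,6) has only 0/4 same-type neighbors, below 1/2.

No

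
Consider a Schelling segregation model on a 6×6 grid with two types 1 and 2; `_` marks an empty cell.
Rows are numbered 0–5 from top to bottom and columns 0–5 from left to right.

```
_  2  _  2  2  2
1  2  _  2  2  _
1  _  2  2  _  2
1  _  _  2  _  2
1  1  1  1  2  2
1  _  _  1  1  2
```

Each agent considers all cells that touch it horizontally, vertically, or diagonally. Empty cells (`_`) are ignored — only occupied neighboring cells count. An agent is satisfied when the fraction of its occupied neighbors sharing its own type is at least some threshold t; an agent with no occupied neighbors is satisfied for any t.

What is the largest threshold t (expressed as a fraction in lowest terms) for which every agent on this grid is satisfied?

(0,1)2 1/2
(0,3)2 3/3
(0,4)2 4/4
(0,5)2 2/2
(1,0)1 1/3
(1,1)2 2/4
(1,3)2 5/5
(1,4)2 6/6
(2,0)1 2/3
(2,2)2 4/4
(2,3)2 4/4
(2,5)2 2/2
(3,0)1 3/3
(3,3)2 3/5
(3,5)2 3/3
(4,0)1 3/3
(4,1)1 4/4
(4,2)1 3/4
(4,3)1 3/5
(4,4)2 4/7
(4,5)2 3/4
(5,0)1 2/2
(5,3)1 3/4
(5,4)1 2/5
(5,5)2 2/3
The smallest same-type fraction is 1/3 at (1,0), which reduces to 1/3. Any threshold above that leaves this agent unsatisfied.

1/3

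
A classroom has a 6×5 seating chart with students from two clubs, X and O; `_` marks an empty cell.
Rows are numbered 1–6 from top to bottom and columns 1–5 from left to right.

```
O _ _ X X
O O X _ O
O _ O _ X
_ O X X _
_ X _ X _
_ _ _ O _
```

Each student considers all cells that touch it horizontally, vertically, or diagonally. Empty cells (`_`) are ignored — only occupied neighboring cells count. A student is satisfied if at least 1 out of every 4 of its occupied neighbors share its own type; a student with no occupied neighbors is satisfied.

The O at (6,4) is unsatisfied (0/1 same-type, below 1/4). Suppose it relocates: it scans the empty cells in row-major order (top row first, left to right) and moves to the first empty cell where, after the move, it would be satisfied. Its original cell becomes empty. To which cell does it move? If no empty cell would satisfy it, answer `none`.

(1,2)

Vacating (6,4). Empty cells in order:
  (1,2): 3/4 same-type → satisfied — stop here.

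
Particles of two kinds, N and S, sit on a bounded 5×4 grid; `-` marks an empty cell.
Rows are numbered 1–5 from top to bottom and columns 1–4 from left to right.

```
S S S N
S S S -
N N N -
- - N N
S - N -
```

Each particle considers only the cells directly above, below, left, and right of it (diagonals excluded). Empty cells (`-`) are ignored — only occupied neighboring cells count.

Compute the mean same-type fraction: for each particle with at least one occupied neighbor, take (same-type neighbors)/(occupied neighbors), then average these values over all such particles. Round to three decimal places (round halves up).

0.737

(1,1)S 2/2
(1,2)S 3/3
(1,3)S 2/3
(1,4)N 0/1
(2,1)S 2/3
(2,2)S 3/4
(2,3)S 2/3
(3,1)N 1/2
(3,2)N 2/3
(3,3)N 2/3
(4,3)N 3/3
(4,4)N 1/1
(5,1)S — no occupied neighbors
(5,3)N 1/1
Sum over 13 particles: 2/2 + 3/3 + 2/3 + 0/1 + 2/3 + 3/4 + 2/3 + 1/2 + 2/3 + 2/3 + 3/3 + 1/1 + 1/1 = 115/12; mean = 115/12 ÷ 13 = 115/156 = 0.737179… → 0.737.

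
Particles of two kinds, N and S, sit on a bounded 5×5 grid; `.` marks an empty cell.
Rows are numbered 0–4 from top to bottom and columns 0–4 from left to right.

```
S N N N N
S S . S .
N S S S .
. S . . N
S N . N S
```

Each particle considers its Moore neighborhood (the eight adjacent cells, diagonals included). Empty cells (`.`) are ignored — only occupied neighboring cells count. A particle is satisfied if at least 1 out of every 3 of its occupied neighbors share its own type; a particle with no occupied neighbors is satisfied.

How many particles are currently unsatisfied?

4

Row 0: (0,0)S 2/3 ✓ · (0,1)N 1/4 ✗ · (0,2)N 2/4 ✓ · (0,3)N 2/3 ✓ · (0,4)N 1/2 ✓
Row 1: (1,0)S 3/5 ✓ · (1,1)S 4/7 ✓ · (1,3)S 2/5 ✓
Row 2: (2,0)N 0/4 ✗ · (2,1)S 4/5 ✓ · (2,2)S 5/5 ✓ · (2,3)S 2/3 ✓
Row 3: (3,1)S 3/5 ✓ · (3,4)N 1/3 ✓
Row 4: (4,0)S 1/2 ✓ · (4,1)N 0/2 ✗ · (4,3)N 1/2 ✓ · (4,4)S 0/2 ✗
Unsatisfied: (0,1), (2,0), (4,1), (4,4) — 4 in total.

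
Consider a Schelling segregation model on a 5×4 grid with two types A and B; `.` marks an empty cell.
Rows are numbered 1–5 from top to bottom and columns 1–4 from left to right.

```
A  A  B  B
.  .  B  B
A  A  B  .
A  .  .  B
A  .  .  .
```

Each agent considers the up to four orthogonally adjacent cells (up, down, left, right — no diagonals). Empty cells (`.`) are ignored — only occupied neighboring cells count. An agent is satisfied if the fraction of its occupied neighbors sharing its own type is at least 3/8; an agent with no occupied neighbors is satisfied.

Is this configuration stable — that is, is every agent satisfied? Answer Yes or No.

Yes

Row 1: (1,1)A 1/1 satisfied · (1,2)A 1/2 satisfied · (1,3)B 2/3 satisfied · (1,4)B 2/2 satisfied
Row 2: (2,3)B 3/3 satisfied · (2,4)B 2/2 satisfied
Row 3: (3,1)A 2/2 satisfied · (3,2)A 1/2 satisfied · (3,3)B 1/2 satisfied
Row 4: (4,1)A 2/2 satisfied · (4,4)B 0/0 satisfied
Row 5: (5,1)A 1/1 satisfied
All meet the threshold, so the configuration is stable.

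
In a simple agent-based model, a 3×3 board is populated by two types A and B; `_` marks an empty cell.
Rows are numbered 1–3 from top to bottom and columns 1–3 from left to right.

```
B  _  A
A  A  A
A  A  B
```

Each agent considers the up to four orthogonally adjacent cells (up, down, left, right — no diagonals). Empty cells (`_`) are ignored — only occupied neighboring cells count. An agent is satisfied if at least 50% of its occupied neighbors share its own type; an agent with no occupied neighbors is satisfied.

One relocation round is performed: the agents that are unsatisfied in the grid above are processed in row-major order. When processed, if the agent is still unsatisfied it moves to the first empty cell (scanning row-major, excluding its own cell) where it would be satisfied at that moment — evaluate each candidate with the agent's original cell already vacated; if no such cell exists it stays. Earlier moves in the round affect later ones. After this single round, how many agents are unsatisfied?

2

Initially unsatisfied (in order): (1,1), (3,3).
  (1,1): no empty cell satisfies it; stays.
  (3,3): no empty cell satisfies it; stays.
Resulting grid:
B _ A
A A A
A A B
Unsatisfied now: (1,1), (3,3).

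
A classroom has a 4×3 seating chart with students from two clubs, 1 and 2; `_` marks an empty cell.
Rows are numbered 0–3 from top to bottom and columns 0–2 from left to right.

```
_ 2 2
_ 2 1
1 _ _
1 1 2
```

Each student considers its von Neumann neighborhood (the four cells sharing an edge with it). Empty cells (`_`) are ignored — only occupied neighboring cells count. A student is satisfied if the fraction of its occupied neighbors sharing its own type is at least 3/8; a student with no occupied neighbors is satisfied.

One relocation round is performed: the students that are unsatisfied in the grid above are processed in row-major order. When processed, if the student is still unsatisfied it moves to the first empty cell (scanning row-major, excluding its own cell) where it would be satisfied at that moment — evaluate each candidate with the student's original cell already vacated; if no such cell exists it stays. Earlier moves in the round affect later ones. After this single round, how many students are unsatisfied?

1

Initially unsatisfied (in order): (1,2), (3,2).
  (1,2) → (1,0).
  (3,2) → (0,0).
Resulting grid:
2 2 2
1 2 _
1 _ _
1 1 _
Unsatisfied now: (1,0).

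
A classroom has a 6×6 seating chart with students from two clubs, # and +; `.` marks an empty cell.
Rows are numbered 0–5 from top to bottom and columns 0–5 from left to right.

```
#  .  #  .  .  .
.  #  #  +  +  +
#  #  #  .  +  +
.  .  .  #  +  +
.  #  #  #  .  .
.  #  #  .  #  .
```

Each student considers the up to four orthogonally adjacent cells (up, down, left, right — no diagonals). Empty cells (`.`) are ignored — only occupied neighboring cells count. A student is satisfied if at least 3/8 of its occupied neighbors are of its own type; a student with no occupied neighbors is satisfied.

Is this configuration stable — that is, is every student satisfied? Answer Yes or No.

Row 0: (0,0)# 0/0 ✓ · (0,2)# 1/1 ✓
Row 1: (1,1)# 2/2 ✓ · (1,2)# 3/4 ✓ · (1,3)+ 1/2 ✓ · (1,4)+ 3/3 ✓ · (1,5)+ 2/2 ✓
Row 2: (2,0)# 1/1 ✓ · (2,1)# 3/3 ✓ · (2,2)# 2/2 ✓ · (2,4)+ 3/3 ✓ · (2,5)+ 3/3 ✓
Row 3: (3,3)# 1/2 ✓ · (3,4)+ 2/3 ✓ · (3,5)+ 2/2 ✓
Row 4: (4,1)# 2/2 ✓ · (4,2)# 3/3 ✓ · (4,3)# 2/2 ✓
Row 5: (5,1)# 2/2 ✓ · (5,2)# 2/2 ✓ · (5,4)# 0/0 ✓
All meet the threshold, so the configuration is stable.

Yes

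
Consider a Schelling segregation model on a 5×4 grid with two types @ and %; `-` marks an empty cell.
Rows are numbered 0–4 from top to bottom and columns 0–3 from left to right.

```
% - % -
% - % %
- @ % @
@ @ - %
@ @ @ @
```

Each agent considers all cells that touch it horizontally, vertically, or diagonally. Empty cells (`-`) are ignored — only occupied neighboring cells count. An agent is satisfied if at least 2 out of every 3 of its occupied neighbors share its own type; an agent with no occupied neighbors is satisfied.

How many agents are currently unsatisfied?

7

Row 0: (0,0)% 1/1 satisfied · (0,2)% 2/2 satisfied
Row 1: (1,0)% 1/2 not · (1,2)% 3/5 not · (1,3)% 3/4 satisfied
Row 2: (2,1)@ 2/5 not · (2,2)% 3/6 not · (2,3)@ 0/4 not
Row 3: (3,0)@ 4/4 satisfied · (3,1)@ 5/6 satisfied · (3,3)% 1/4 not
Row 4: (4,0)@ 3/3 satisfied · (4,1)@ 4/4 satisfied · (4,2)@ 3/4 satisfied · (4,3)@ 1/2 not
Unsatisfied: (1,0), (1,2), (2,1), (2,2), (2,3), (3,3), (4,3) — 7 in total.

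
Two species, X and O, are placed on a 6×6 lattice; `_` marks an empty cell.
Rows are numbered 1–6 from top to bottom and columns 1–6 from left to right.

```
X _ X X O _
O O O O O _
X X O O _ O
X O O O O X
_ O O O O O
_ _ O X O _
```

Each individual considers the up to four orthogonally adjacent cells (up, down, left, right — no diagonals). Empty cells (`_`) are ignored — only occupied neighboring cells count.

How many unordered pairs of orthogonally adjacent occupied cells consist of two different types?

15

Scan each occupied cell's neighbors to the right and below so each pair is counted once.
From row 1: 4 unlike of 6 pairs (running 4/6).
From row 2: 2 unlike of 8 pairs (running 6/14).
From row 3: 3 unlike of 8 pairs (running 9/22).
From row 4: 3 unlike of 10 pairs (running 12/32).
From row 5: 1 unlike of 7 pairs (running 13/39).
From row 6: 2 unlike of 2 pairs (running 15/41).
Total adjacent occupied pairs: 41; unlike-type pairs: 15.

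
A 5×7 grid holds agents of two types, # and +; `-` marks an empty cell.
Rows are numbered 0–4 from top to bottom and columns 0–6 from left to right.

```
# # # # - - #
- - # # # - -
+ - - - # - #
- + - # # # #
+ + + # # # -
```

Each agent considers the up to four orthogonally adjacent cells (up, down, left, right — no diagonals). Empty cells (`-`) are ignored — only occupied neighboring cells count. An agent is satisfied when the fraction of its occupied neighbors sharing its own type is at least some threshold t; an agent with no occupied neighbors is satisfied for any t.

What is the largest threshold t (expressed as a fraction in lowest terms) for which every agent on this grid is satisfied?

Row 0: (0,0)# 1/1 · (0,1)# 2/2 · (0,2)# 3/3 · (0,3)# 2/2 · (0,6)# — no occupied neighbors
Row 1: (1,2)# 2/2 · (1,3)# 3/3 · (1,4)# 2/2
Row 2: (2,0)+ — no occupied neighbors · (2,4)# 2/2 · (2,6)# 1/1
Row 3: (3,1)+ 1/1 · (3,3)# 2/2 · (3,4)# 4/4 · (3,5)# 3/3 · (3,6)# 2/2
Row 4: (4,0)+ 1/1 · (4,1)+ 3/3 · (4,2)+ 1/2 · (4,3)# 2/3 · (4,4)# 3/3 · (4,5)# 2/2
The smallest same-type fraction is 1/2 at (4,2), which reduces to 1/2. Any threshold above that leaves this agent unsatisfied.

1/2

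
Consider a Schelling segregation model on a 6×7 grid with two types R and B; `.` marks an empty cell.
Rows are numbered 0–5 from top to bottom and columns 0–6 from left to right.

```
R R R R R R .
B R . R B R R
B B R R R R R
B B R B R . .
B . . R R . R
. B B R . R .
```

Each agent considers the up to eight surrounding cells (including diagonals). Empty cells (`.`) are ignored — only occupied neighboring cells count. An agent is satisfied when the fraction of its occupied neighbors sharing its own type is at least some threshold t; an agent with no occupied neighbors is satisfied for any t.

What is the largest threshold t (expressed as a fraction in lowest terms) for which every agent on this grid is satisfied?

(0,0)R 2/3
(0,1)R 3/4
(0,2)R 4/4
(0,3)R 3/4
(0,4)R 4/5
(0,5)R 3/4
(1,0)B 2/5
(1,1)R 4/7
(1,3)R 6/7
(1,4)B 0/8
(1,5)R 6/7
(1,6)R 4/4
(2,0)B 4/5
(2,1)B 4/7
(2,2)R 4/7
(2,3)R 5/7
(2,4)R 5/7
(2,5)R 5/6
(2,6)R 3/3
(3,0)B 4/4
(3,1)B 4/6
(3,2)R 3/6
(3,3)B 0/7
(3,4)R 5/6
(4,0)B 3/3
(4,3)R 4/6
(4,4)R 4/5
(4,6)R 1/1
(5,1)B 2/2
(5,2)B 1/3
(5,3)R 2/3
(5,5)R 2/2
The smallest same-type fraction is 0/8 at (1,4), which reduces to 0/1. Any threshold above that leaves this agent unsatisfied.

0/1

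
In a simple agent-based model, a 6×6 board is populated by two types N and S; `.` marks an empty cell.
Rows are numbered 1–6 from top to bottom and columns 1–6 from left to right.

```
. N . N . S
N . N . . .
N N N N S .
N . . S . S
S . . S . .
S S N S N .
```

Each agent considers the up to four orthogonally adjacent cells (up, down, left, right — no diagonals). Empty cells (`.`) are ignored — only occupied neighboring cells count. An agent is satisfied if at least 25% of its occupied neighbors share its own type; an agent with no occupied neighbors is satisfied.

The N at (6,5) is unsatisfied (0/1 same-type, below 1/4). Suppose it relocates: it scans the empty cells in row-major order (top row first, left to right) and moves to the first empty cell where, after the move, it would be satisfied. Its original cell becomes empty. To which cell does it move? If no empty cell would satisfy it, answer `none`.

Vacating (6,5). Empty cells in order:
  (1,1): 2/2 same-type → satisfied — stop here.

(1,1)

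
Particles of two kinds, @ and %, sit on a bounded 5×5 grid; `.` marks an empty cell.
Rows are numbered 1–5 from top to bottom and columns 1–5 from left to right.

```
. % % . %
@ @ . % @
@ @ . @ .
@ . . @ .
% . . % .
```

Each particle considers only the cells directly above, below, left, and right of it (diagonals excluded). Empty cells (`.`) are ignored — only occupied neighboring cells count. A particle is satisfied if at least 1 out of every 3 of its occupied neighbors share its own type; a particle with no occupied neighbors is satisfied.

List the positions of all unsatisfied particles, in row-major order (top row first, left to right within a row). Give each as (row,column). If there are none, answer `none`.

Row 1: (1,2)% 1/2 satisfied · (1,3)% 1/1 satisfied · (1,5)% 0/1 not
Row 2: (2,1)@ 2/2 satisfied · (2,2)@ 2/3 satisfied · (2,4)% 0/2 not · (2,5)@ 0/2 not
Row 3: (3,1)@ 3/3 satisfied · (3,2)@ 2/2 satisfied · (3,4)@ 1/2 satisfied
Row 4: (4,1)@ 1/2 satisfied · (4,4)@ 1/2 satisfied
Row 5: (5,1)% 0/1 not · (5,4)% 0/1 not

(1,5), (2,4), (2,5), (5,1), (5,4)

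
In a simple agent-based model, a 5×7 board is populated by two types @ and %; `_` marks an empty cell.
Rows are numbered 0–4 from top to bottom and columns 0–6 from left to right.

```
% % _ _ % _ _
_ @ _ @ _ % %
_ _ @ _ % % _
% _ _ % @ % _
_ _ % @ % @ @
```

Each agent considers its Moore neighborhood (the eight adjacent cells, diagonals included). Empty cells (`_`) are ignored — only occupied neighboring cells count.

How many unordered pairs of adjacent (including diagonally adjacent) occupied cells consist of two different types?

16

Scan each occupied cell's neighbors to the right and below (and the two forward diagonals) so each pair is counted once.
Row 0: %(0,0)–%(0,1)= %(0,0)–@(1,1)≠ %(0,1)–@(1,1)≠ %(0,4)–%(1,5)= %(0,4)–@(1,3)≠  → 3/5 unlike.
Row 1: @(1,1)–@(2,2)= @(1,3)–%(2,4)≠ @(1,3)–@(2,2)= %(1,5)–%(1,6)= %(1,5)–%(2,5)= %(1,5)–%(2,4)= %(1,6)–%(2,5)=  → 1/7 unlike.
Row 2: @(2,2)–%(3,3)≠ %(2,4)–%(2,5)= %(2,4)–@(3,4)≠ %(2,4)–%(3,5)= %(2,4)–%(3,3)= %(2,5)–%(3,5)= %(2,5)–@(3,4)≠  → 3/7 unlike.
Row 3: %(3,3)–@(3,4)≠ %(3,3)–@(4,3)≠ %(3,3)–%(4,4)= %(3,3)–%(4,2)= @(3,4)–%(3,5)≠ @(3,4)–%(4,4)≠ @(3,4)–@(4,5)= @(3,4)–@(4,3)= %(3,5)–@(4,5)≠ %(3,5)–@(4,6)≠ %(3,5)–%(4,4)=  → 6/11 unlike.
Row 4: %(4,2)–@(4,3)≠ @(4,3)–%(4,4)≠ %(4,4)–@(4,5)≠ @(4,5)–@(4,6)=  → 3/4 unlike.
Total adjacent occupied pairs: 34; unlike-type pairs: 16.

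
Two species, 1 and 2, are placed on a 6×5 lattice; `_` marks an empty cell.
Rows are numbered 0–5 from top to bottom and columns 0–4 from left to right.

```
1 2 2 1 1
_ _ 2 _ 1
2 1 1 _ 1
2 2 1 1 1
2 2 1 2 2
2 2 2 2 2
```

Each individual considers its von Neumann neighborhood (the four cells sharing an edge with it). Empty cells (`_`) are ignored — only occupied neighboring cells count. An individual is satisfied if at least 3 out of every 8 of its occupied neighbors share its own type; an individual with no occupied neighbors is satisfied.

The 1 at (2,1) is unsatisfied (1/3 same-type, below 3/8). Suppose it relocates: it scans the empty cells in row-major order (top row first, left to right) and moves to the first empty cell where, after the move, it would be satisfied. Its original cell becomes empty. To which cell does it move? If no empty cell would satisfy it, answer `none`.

(1,0)

Vacating (2,1). Empty cells in order:
  (1,0): 1/2 same-type → satisfied — stop here.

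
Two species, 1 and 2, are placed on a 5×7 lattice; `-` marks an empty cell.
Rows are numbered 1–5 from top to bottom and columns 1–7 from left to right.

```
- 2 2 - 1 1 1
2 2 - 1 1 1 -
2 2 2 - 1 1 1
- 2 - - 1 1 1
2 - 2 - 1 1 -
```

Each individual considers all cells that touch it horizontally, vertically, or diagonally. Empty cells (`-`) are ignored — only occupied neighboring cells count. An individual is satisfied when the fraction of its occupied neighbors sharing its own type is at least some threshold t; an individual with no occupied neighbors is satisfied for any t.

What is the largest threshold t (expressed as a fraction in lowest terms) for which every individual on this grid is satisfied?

(1,2)2 3/3
(1,3)2 2/3
(1,5)1 4/4
(1,6)1 4/4
(1,7)1 2/2
(2,1)2 4/4
(2,2)2 6/6
(2,4)1 3/5
(2,5)1 6/6
(2,6)1 7/7
(3,1)2 4/4
(3,2)2 5/5
(3,3)2 3/4
(3,5)1 6/6
(3,6)1 7/7
(3,7)1 4/4
(4,2)2 5/5
(4,5)1 5/5
(4,6)1 7/7
(4,7)1 4/4
(5,1)2 1/1
(5,3)2 1/1
(5,5)1 3/3
(5,6)1 4/4
The smallest same-type fraction is 3/5 at (2,4), which reduces to 3/5. Any threshold above that leaves this individual unsatisfied.

3/5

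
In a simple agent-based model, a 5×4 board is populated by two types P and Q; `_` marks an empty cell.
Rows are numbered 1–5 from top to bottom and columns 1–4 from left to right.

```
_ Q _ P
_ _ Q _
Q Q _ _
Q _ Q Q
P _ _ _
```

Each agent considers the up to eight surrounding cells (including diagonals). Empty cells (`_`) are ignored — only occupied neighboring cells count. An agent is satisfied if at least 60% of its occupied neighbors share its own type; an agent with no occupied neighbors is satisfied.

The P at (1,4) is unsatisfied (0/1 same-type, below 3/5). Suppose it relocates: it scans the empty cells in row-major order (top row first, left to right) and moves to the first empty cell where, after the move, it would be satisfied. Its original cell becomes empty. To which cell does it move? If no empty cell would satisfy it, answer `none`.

Vacating (1,4). Empty cells in order:
  (1,1): 0/1 same-type → still unsatisfied.
  (1,3): 0/2 same-type → still unsatisfied.
  (2,1): 0/3 same-type → still unsatisfied.
  (2,2): 0/4 same-type → still unsatisfied.
  (2,4): 0/1 same-type → still unsatisfied.
  (3,3): 0/4 same-type → still unsatisfied.
  (3,4): 0/3 same-type → still unsatisfied.
  (4,2): 1/5 same-type → still unsatisfied.
  (5,2): 1/3 same-type → still unsatisfied.
  (5,3): 0/2 same-type → still unsatisfied.
  (5,4): 0/2 same-type → still unsatisfied.

none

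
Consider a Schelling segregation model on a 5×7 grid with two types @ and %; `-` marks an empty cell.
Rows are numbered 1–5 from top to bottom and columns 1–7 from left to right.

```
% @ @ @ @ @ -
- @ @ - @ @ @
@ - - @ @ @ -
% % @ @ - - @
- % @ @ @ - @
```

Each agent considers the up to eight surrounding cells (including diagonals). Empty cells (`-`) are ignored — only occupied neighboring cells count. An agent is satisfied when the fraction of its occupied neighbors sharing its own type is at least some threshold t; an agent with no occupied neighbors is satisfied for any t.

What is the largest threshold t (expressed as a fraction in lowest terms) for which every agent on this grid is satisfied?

0/1

(1,1)% 0/2
(1,2)@ 3/4
(1,3)@ 4/4
(1,4)@ 4/4
(1,5)@ 4/4
(1,6)@ 4/4
(2,2)@ 4/5
(2,3)@ 5/5
(2,5)@ 7/7
(2,6)@ 6/6
(2,7)@ 3/3
(3,1)@ 1/3
(3,4)@ 5/5
(3,5)@ 5/5
(3,6)@ 5/5
(4,1)% 2/3
(4,2)% 2/5
(4,3)@ 4/6
(4,4)@ 6/6
(4,7)@ 2/2
(5,2)% 2/4
(5,3)@ 3/5
(5,4)@ 4/4
(5,5)@ 2/2
(5,7)@ 1/1
The smallest same-type fraction is 0/2 at (1,1), which reduces to 0/1. Any threshold above that leaves this agent unsatisfied.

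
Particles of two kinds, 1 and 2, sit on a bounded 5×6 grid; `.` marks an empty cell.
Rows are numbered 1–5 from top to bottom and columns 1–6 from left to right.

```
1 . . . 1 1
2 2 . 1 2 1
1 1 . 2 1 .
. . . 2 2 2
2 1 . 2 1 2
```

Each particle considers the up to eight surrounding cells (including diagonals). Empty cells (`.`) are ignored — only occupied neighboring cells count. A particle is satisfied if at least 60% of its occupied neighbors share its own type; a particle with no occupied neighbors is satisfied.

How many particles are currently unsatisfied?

Row 1: (1,1)1 0/2 not · (1,5)1 3/4 satisfied · (1,6)1 2/3 satisfied
Row 2: (2,1)2 1/4 not · (2,2)2 1/4 not · (2,4)1 2/4 not · (2,5)2 1/6 not · (2,6)1 3/4 satisfied
Row 3: (3,1)1 1/3 not · (3,2)1 1/3 not · (3,4)2 3/5 satisfied · (3,5)1 2/7 not
Row 4: (4,4)2 3/5 satisfied · (4,5)2 5/7 satisfied · (4,6)2 2/4 not
Row 5: (5,1)2 0/1 not · (5,2)1 0/1 not · (5,4)2 2/3 satisfied · (5,5)1 0/5 not · (5,6)2 2/3 satisfied
Unsatisfied: (1,1), (2,1), (2,2), (2,4), (2,5), (3,1), (3,2), (3,5), (4,6), (5,1), (5,2), (5,5) — 12 in total.

12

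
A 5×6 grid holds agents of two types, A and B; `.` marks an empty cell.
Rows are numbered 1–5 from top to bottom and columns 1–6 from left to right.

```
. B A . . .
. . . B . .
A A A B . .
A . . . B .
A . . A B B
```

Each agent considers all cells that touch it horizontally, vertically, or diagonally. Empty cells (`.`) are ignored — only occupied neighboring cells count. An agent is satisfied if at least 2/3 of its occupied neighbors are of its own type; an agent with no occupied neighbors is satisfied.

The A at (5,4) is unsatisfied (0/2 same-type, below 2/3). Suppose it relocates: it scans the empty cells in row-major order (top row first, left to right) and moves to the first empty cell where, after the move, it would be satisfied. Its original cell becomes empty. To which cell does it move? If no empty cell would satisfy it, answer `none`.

Vacating (5,4). Empty cells in order:
  (1,1): 0/1 same-type → still unsatisfied.
  (1,4): 1/2 same-type → still unsatisfied.
  (1,5): 0/1 same-type → still unsatisfied.
  (1,6): 0/0 same-type → satisfied — stop here.

(1,6)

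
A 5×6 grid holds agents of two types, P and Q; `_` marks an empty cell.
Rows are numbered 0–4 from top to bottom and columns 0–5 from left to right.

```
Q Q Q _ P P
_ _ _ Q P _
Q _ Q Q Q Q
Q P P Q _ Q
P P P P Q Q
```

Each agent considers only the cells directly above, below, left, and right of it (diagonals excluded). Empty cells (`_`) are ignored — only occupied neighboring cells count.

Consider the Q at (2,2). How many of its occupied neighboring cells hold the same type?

Occupied neighbors of (2,2): (3,2)=P, (2,3)=Q.
Same type (Q): 1 of 2.

1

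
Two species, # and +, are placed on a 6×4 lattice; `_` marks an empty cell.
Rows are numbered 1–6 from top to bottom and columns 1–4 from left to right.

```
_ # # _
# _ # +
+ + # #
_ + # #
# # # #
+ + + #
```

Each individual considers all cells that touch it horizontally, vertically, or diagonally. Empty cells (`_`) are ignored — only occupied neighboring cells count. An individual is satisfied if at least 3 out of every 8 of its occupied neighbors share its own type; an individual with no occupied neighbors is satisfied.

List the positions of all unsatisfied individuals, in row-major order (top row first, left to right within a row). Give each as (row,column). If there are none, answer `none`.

(2,1), (2,4), (3,2), (4,2), (5,1), (6,1), (6,3)

(1,2)# 3/3 ok
(1,3)# 2/3 ok
(2,1)# 1/3 unhappy
(2,3)# 4/6 ok
(2,4)+ 0/4 unhappy
(3,1)+ 2/3 ok
(3,2)+ 2/6 unhappy
(3,3)# 4/7 ok
(3,4)# 4/5 ok
(4,2)+ 2/7 unhappy
(4,3)# 6/8 ok
(4,4)# 5/5 ok
(5,1)# 1/4 unhappy
(5,2)# 3/7 ok
(5,3)# 5/8 ok
(5,4)# 4/5 ok
(6,1)+ 1/3 unhappy
(6,2)+ 2/5 ok
(6,3)+ 1/5 unhappy
(6,4)# 2/3 ok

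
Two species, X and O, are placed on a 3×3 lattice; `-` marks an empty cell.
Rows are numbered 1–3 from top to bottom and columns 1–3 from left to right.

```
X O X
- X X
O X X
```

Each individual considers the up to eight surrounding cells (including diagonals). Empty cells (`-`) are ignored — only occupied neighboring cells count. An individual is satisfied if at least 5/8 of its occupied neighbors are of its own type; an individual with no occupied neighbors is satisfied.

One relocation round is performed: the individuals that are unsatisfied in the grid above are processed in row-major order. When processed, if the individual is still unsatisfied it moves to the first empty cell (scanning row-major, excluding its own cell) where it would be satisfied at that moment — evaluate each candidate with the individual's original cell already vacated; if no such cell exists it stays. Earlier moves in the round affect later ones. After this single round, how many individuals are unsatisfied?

3

Initially unsatisfied (in order): (1,1), (1,2), (3,1).
  (1,1): no empty cell satisfies it; stays.
  (1,2): no empty cell satisfies it; stays.
  (3,1): no empty cell satisfies it; stays.
Resulting grid:
X O X
- X X
O X X
Unsatisfied now: (1,1), (1,2), (3,1).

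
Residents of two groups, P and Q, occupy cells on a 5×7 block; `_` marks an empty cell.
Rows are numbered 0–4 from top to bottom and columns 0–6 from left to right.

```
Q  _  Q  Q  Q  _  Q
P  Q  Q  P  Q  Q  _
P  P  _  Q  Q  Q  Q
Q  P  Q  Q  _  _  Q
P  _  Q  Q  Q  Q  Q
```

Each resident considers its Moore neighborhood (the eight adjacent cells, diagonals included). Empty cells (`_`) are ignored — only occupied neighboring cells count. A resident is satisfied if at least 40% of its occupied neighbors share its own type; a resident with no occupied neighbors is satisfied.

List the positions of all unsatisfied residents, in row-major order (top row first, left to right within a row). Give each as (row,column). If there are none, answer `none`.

(1,3), (3,0)

Row 0: (0,0)Q 1/2 ok · (0,2)Q 3/4 ok · (0,3)Q 4/5 ok · (0,4)Q 3/4 ok · (0,6)Q 1/1 ok
Row 1: (1,0)P 2/4 ok · (1,1)Q 3/6 ok · (1,2)Q 4/6 ok · (1,3)P 0/7 unhappy · (1,4)Q 6/7 ok · (1,5)Q 6/6 ok
Row 2: (2,0)P 3/5 ok · (2,1)P 3/7 ok · (2,3)Q 5/6 ok · (2,4)Q 5/6 ok · (2,5)Q 5/5 ok · (2,6)Q 3/3 ok
Row 3: (3,0)Q 0/4 unhappy · (3,1)P 3/6 ok · (3,2)Q 4/6 ok · (3,3)Q 6/6 ok · (3,6)Q 4/4 ok
Row 4: (4,0)P 1/2 ok · (4,2)Q 3/4 ok · (4,3)Q 4/4 ok · (4,4)Q 3/3 ok · (4,5)Q 3/3 ok · (4,6)Q 2/2 ok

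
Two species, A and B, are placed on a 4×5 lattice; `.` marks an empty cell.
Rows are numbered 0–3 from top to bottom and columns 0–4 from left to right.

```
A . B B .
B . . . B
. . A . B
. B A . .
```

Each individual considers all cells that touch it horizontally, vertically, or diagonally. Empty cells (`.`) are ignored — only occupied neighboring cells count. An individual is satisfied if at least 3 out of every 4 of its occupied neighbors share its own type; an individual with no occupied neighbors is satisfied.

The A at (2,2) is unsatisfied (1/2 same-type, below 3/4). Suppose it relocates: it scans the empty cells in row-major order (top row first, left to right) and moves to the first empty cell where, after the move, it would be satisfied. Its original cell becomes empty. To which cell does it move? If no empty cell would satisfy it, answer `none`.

none

Vacating (2,2). Empty cells in order:
  (0,1): 1/3 same-type → still unsatisfied.
  (0,4): 0/2 same-type → still unsatisfied.
  (1,1): 1/3 same-type → still unsatisfied.
  (1,2): 0/2 same-type → still unsatisfied.
  (1,3): 0/4 same-type → still unsatisfied.
  (2,0): 0/2 same-type → still unsatisfied.
  (2,1): 1/3 same-type → still unsatisfied.
  (2,3): 1/3 same-type → still unsatisfied.
  (3,0): 0/1 same-type → still unsatisfied.
  (3,3): 1/2 same-type → still unsatisfied.
  (3,4): 0/1 same-type → still unsatisfied.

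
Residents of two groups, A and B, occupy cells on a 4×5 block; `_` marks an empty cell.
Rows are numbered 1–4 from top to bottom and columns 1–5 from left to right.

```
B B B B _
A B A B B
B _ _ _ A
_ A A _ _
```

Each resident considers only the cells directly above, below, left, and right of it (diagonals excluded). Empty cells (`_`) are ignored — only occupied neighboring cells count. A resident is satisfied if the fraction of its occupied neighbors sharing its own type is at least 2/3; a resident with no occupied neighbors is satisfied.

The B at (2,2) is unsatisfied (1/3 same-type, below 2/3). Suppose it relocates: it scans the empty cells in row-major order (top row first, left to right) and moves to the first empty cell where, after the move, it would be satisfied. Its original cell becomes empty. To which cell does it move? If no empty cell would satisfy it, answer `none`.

Vacating (2,2). Empty cells in order:
  (1,5): 2/2 same-type → satisfied — stop here.

(1,5)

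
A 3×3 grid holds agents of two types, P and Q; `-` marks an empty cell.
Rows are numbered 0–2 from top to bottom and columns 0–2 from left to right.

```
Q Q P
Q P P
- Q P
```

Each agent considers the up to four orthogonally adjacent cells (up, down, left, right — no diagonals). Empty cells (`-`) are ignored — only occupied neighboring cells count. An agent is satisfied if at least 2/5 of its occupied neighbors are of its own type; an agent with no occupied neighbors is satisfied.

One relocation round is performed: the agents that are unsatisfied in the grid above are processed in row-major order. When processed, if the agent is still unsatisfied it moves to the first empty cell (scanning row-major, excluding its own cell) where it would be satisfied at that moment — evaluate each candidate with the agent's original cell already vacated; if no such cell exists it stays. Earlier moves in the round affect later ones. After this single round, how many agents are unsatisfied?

0

Initially unsatisfied (in order): (0,1), (1,1), (2,1).
  (0,1) → (2,0).
  (1,1) → (0,1).
  (2,1): now satisfied by earlier moves; stays.
Resulting grid:
Q P P
Q - P
Q Q P
All satisfied now.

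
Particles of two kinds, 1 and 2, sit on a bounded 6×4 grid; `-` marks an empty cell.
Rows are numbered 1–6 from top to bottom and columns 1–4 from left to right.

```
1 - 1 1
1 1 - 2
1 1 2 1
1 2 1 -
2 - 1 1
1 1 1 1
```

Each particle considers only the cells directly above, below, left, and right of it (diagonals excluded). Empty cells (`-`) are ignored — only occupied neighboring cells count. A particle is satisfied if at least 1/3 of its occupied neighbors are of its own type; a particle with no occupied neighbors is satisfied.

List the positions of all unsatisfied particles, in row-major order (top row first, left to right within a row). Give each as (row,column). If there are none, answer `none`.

Row 1: (1,1)1 1/1 ok · (1,3)1 1/1 ok · (1,4)1 1/2 ok
Row 2: (2,1)1 3/3 ok · (2,2)1 2/2 ok · (2,4)2 0/2 unhappy
Row 3: (3,1)1 3/3 ok · (3,2)1 2/4 ok · (3,3)2 0/3 unhappy · (3,4)1 0/2 unhappy
Row 4: (4,1)1 1/3 ok · (4,2)2 0/3 unhappy · (4,3)1 1/3 ok
Row 5: (5,1)2 0/2 unhappy · (5,3)1 3/3 ok · (5,4)1 2/2 ok
Row 6: (6,1)1 1/2 ok · (6,2)1 2/2 ok · (6,3)1 3/3 ok · (6,4)1 2/2 ok

(2,4), (3,3), (3,4), (4,2), (5,1)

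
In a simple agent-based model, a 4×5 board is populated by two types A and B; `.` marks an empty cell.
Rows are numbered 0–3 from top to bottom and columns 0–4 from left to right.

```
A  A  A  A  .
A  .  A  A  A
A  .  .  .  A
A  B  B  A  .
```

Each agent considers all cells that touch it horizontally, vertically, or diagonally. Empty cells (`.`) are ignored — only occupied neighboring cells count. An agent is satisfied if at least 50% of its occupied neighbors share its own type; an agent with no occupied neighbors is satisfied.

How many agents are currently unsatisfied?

(0,0)A 2/2 ok
(0,1)A 4/4 ok
(0,2)A 4/4 ok
(0,3)A 4/4 ok
(1,0)A 3/3 ok
(1,2)A 4/4 ok
(1,3)A 5/5 ok
(1,4)A 3/3 ok
(2,0)A 2/3 ok
(2,4)A 3/3 ok
(3,0)A 1/2 ok
(3,1)B 1/3 unhappy
(3,2)B 1/2 ok
(3,3)A 1/2 ok
Unsatisfied: (3,1) — 1 in total.

1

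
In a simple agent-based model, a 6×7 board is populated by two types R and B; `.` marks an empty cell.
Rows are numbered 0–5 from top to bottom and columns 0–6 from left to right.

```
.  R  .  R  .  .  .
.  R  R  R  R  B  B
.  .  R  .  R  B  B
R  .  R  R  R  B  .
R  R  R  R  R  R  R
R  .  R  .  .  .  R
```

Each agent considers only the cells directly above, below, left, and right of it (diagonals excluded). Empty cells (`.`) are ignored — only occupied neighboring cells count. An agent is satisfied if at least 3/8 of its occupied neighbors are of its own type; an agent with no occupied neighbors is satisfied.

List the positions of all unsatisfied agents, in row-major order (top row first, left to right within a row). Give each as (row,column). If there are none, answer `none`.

(3,5)

Row 0: (0,1)R 1/1 satisfied · (0,3)R 1/1 satisfied
Row 1: (1,1)R 2/2 satisfied · (1,2)R 3/3 satisfied · (1,3)R 3/3 satisfied · (1,4)R 2/3 satisfied · (1,5)B 2/3 satisfied · (1,6)B 2/2 satisfied
Row 2: (2,2)R 2/2 satisfied · (2,4)R 2/3 satisfied · (2,5)B 3/4 satisfied · (2,6)B 2/2 satisfied
Row 3: (3,0)R 1/1 satisfied · (3,2)R 3/3 satisfied · (3,3)R 3/3 satisfied · (3,4)R 3/4 satisfied · (3,5)B 1/3 not
Row 4: (4,0)R 3/3 satisfied · (4,1)R 2/2 satisfied · (4,2)R 4/4 satisfied · (4,3)R 3/3 satisfied · (4,4)R 3/3 satisfied · (4,5)R 2/3 satisfied · (4,6)R 2/2 satisfied
Row 5: (5,0)R 1/1 satisfied · (5,2)R 1/1 satisfied · (5,6)R 1/1 satisfied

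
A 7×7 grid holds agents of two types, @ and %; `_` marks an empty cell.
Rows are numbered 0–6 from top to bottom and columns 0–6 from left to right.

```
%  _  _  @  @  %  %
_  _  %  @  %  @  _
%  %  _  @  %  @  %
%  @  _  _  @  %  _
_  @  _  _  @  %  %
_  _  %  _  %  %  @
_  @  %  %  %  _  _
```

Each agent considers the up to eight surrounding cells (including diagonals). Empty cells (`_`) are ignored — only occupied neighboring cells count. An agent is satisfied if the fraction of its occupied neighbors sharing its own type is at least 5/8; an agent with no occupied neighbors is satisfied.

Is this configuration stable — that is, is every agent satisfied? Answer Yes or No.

No

Row 0: (0,0)% 0/0 ok · (0,3)@ 2/4 unhappy · (0,4)@ 3/5 unhappy · (0,5)% 2/4 unhappy · (0,6)% 1/2 unhappy
Row 1: (1,2)% 1/4 unhappy · (1,3)@ 3/6 unhappy · (1,4)% 2/8 unhappy · (1,5)@ 2/7 unhappy
Row 2: (2,0)% 2/3 ok · (2,1)% 3/4 ok · (2,3)@ 2/5 unhappy · (2,4)% 2/7 unhappy · (2,5)@ 2/6 unhappy · (2,6)% 1/3 unhappy
Row 3: (3,0)% 2/4 unhappy · (3,1)@ 1/4 unhappy · (3,4)@ 3/6 unhappy · (3,5)% 4/7 unhappy
Row 4: (4,1)@ 1/3 unhappy · (4,4)@ 1/5 unhappy · (4,5)% 4/7 unhappy · (4,6)% 3/4 ok
Row 5: (5,2)% 2/4 unhappy · (5,4)% 4/5 ok · (5,5)% 4/6 ok · (5,6)@ 0/3 unhappy
Row 6: (6,1)@ 0/2 unhappy · (6,2)% 2/3 ok · (6,3)% 4/4 ok · (6,4)% 3/3 ok
For instance (0,3) has only 2/4 same-type neighbors, below 5/8.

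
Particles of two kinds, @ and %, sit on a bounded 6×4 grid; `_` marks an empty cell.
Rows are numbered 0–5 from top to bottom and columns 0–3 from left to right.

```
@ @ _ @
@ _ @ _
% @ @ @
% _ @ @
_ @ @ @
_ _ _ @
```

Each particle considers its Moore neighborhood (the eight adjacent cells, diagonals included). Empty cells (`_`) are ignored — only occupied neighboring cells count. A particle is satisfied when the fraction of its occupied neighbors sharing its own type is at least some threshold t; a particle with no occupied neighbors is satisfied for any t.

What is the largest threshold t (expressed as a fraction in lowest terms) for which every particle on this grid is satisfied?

(0,0)@ 2/2
(0,1)@ 3/3
(0,3)@ 1/1
(1,0)@ 3/4
(1,2)@ 5/5
(2,0)% 1/3
(2,1)@ 4/6
(2,2)@ 5/5
(2,3)@ 4/4
(3,0)% 1/3
(3,2)@ 7/7
(3,3)@ 5/5
(4,1)@ 2/3
(4,2)@ 5/5
(4,3)@ 4/4
(5,3)@ 2/2
The smallest same-type fraction is 1/3 at (2,0), which reduces to 1/3. Any threshold above that leaves this particle unsatisfied.

1/3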